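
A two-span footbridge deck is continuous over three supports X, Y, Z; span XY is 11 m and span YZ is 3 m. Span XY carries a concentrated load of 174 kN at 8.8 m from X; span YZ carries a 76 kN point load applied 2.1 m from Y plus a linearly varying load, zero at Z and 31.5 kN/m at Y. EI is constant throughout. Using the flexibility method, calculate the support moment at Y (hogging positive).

M_Y = 227.3 kN·m

Release continuity at Y by inserting a hinge; the redundant is the internal moment M_Y. The primary structure is two simply-supported spans XY and YZ.
Discontinuity in slope at Y on the released structure — sum the simple-span end rotations:
  span XY: point load 174 at a = 8.8: Pab(L + a)/(6LEI) = 1011/EI
  span YZ: point load 76 at a = 2.1: Pab(L + b)/(6LEI) = 31.12/EI
  span YZ: triangular load, peak 31.5: w₀L³/(45EI) = 18.9/EI
  relative rotation θ_0 = (1011 + 50.02)/EI = 1061/EI
A unit hogging moment at Y produces rotation L₁/(3EI) + L₂/(3EI) = 4.667/EI.
Slope continuity at Y: θ_0 = M_Y·4.667/EI, so M_Y = 1061/4.667 = 227.3 kN·m (hogging).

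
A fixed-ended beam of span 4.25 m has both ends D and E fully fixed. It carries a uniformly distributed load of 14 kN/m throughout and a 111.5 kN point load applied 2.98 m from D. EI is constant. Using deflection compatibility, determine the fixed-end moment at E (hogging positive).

Release both end moments; the primary structure is a simply-supported span DE with redundants M_D and M_E.
On the primary (simply-supported) span, the end slopes from the loading are:
  at D: UDL 14: wL³/(24EI) = 44.78/EI
  at E: UDL 14: wL³/(24EI) = 44.78/EI
  at D: point load 111.5 at a = 2.98: Pab(L + b)/(6LEI) = 91.35/EI
  at E: point load 111.5 at a = 2.98: Pab(L + a)/(6LEI) = 119.6/EI
  θ_D0 = 136.1/EI,  θ_E0 = 164.4/EI
Flexibility coefficients: a unit moment at one end gives L/(3EI) there and L/(6EI) at the far end, so f₁₁ = f₂₂ = 1.417/EI and f₁₂ = f₂₁ = 0.7083/EI.
Compatibility — zero rotation at each built-in end:
  1.417 M_D + 0.7083 M_E = 136.1
  0.7083 M_D + 1.417 M_E = 164.4
Solving the pair gives M_D = 50.74 kN·m and M_E = 90.69 kN·m (hogging).

M_E = 90.69 kN·m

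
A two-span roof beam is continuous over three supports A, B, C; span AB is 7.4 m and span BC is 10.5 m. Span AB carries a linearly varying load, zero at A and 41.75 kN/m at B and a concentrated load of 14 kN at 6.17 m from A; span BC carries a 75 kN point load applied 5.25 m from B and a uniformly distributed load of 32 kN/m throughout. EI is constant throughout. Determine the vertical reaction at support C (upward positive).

R_C = 166.1 kN

Insert a hinge at B; M_B is the redundant, and each span becomes simply supported.
End slopes at the hinge B, treating each span as simply supported:
  span AB: triangular load, peak 41.75: w₀L³/(45EI) = 376/EI
  span AB: point load 14 at a = 6.17: Pab(L + a)/(6LEI) = 32.47/EI
  span BC: point load 75 at a = 5.25: Pab(L + b)/(6LEI) = 516.8/EI
  span BC: UDL 32: wL³/(24EI) = 1544/EI
  relative rotation θ_0 = (408.4 + 2060)/EI = 2469/EI
A unit hogging moment at B produces rotation L₁/(3EI) + L₂/(3EI) = 5.967/EI.
Compatibility: M_B·(L₁+L₂)/(3EI) = θ_0, giving M_B = 413.8 kN·m (hogging).
Span BC, ΣM about C: R_B^{BC}·10.5 = 2158 + 413.8, so R_B^{BC} = 244.9 kN and R_C = 411 − 244.9 = 166.1 kN.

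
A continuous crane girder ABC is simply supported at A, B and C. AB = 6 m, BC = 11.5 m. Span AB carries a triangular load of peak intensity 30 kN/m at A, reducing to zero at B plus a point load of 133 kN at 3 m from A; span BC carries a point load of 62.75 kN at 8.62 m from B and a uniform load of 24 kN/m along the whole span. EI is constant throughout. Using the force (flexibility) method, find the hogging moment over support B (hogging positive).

M_B = 389.3 kN·m

Take M_B as the redundant. Released structure: two simple spans AB and BC with a hinge at B.
Rotations at B on the released spans (each span's end-slope, ×1/EI):
  span AB: triangular load, peak 30: 7w₀L³/(360EI) = 126/EI
  span AB: point load 133 at a = 3: Pab(L + a)/(6LEI) = 299.2/EI
  span BC: point load 62.75 at a = 8.62: Pab(L + b)/(6LEI) = 324.7/EI
  span BC: UDL 24: wL³/(24EI) = 1521/EI
  relative rotation θ_0 = (425.2 + 1846)/EI = 2271/EI
A unit hogging moment at B produces rotation L₁/(3EI) + L₂/(3EI) = 5.833/EI.
Slope continuity at B: θ_0 = M_B·5.833/EI, so M_B = 2271/5.833 = 389.3 kN·m (hogging).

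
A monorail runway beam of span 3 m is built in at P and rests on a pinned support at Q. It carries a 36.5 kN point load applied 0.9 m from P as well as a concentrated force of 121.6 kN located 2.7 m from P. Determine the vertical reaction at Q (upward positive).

R_Q = 107.9 kN

Release the roller at Q. Primary structure: cantilever fixed at P.
Deflection at Q on the released cantilever, summing each load's contribution:
  point load 36.5 at a = 0.9: Pa²(3L − a)/(6EI) = 39.91/EI
  point load 121.6 at a = 2.7: Pa²(3L − a)/(6EI) = 930.8/EI
  δ_0 = 970.7/EI
Tip deflection under a unit load at Q: L³/(3EI) = 9/EI.
The prop prevents deflection at Q: R_Q = δ_0/δ_{QQ} = 970.7/9 = 107.9 kN.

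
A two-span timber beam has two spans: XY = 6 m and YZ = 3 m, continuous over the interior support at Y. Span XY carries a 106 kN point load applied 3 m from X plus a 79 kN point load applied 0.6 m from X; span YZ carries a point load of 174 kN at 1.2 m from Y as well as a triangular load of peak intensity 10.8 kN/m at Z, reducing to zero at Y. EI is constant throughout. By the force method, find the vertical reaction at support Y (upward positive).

Insert a hinge at Y; M_Y is the redundant, and each span becomes simply supported.
End slopes at the hinge Y, treating each span as simply supported:
  span XY: point load 106 at a = 3: Pab(L + a)/(6LEI) = 238.5/EI
  span XY: point load 79 at a = 0.6: Pab(L + a)/(6LEI) = 46.93/EI
  span YZ: point load 174 at a = 1.2: Pab(L + b)/(6LEI) = 100.2/EI
  span YZ: triangular load, peak 10.8: 7w₀L³/(360EI) = 5.67/EI
  relative rotation θ_0 = (285.4 + 105.9)/EI = 391.3/EI
A unit hogging moment at Y produces rotation L₁/(3EI) + L₂/(3EI) = 3/EI.
Compatibility: M_Y·(L₁+L₂)/(3EI) = θ_0, giving M_Y = 130.4 kN·m (hogging).
Span XY, ΣM about X with M_Y applied at Y: R_Y^{XY}·6 = 365.4 + 130.4, so R_Y^{XY} = 82.64 kN and R_X = 185 − 82.64 = 102.4 kN.
Span YZ, ΣM about Z: R_Y^{YZ}·3 = 329.4 + 130.4, so R_Y^{YZ} = 153.3 kN and R_Z = 190.2 − 153.3 = 36.92 kN.
R_Y = 82.64 + 153.3 = 235.9 kN.

R_Y = 235.9 kN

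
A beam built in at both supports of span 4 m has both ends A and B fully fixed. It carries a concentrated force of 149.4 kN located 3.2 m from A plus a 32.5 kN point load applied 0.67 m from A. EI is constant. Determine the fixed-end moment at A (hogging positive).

Release both end moments; the primary structure is a simply-supported span AB with redundants M_A and M_B.
Simple-span end rotations at A and B under the given loads:
  at A: point load 149.4 at a = 3.2: Pab(L + b)/(6LEI) = 76.49/EI
  at B: point load 149.4 at a = 3.2: Pab(L + a)/(6LEI) = 114.7/EI
  at A: point load 32.5 at a = 0.67: Pab(L + b)/(6LEI) = 22.15/EI
  at B: point load 32.5 at a = 0.67: Pab(L + a)/(6LEI) = 14.11/EI
  θ_A0 = 98.64/EI,  θ_B0 = 128.8/EI
Flexibility coefficients: a unit moment at one end gives L/(3EI) there and L/(6EI) at the far end, so f₁₁ = f₂₂ = 1.333/EI and f₁₂ = f₂₁ = 0.6667/EI.
Compatibility — zero rotation at each built-in end:
  1.333 M_A + 0.6667 M_B = 98.64
  0.6667 M_A + 1.333 M_B = 128.8
Solving the pair gives M_A = 34.21 kN·m and M_B = 79.53 kN·m (hogging).

M_A = 34.21 kN·m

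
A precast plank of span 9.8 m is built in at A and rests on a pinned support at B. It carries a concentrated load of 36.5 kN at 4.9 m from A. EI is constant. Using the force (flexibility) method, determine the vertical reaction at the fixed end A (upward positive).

R_A = 25.09 kN

Release the roller at B. Primary structure: cantilever fixed at A.
Downward deflection at the released point B due to the loads:
  point load 36.5 at a = 4.9: Pa²(3L − a)/(6EI) = 3578/EI
Tip deflection under a unit load at B: L³/(3EI) = 313.7/EI.
The prop prevents deflection at B: R_B = δ_0/δ_{BB} = 3578/313.7 = 11.41 kN.
Vertical equilibrium: R_A = ΣP − R_B = 36.5 − 11.41 = 25.09 kN.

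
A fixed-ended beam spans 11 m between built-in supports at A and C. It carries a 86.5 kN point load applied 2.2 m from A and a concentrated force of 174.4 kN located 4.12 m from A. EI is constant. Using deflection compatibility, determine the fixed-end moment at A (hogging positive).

M_A = 402.9 kN·m

Take the two fixed-end moments M_A, M_C as redundants; the released structure is the simple span AC.
On the primary (simply-supported) span, the end slopes from the loading are:
  at A: point load 86.5 at a = 2.2: Pab(L + b)/(6LEI) = 502.4/EI
  at C: point load 86.5 at a = 2.2: Pab(L + a)/(6LEI) = 334.9/EI
  at A: point load 174.4 at a = 4.12: Pab(L + b)/(6LEI) = 1339/EI
  at C: point load 174.4 at a = 4.12: Pab(L + a)/(6LEI) = 1133/EI
  θ_A0 = 1842/EI,  θ_C0 = 1467/EI
Flexibility coefficients: a unit moment at one end gives L/(3EI) there and L/(6EI) at the far end, so f₁₁ = f₂₂ = 3.667/EI and f₁₂ = f₂₁ = 1.833/EI.
Compatibility — zero rotation at each built-in end:
  3.667 M_A + 1.833 M_C = 1842
  1.833 M_A + 3.667 M_C = 1467
Solving the pair gives M_A = 402.9 kN·m and M_C = 198.8 kN·m (hogging).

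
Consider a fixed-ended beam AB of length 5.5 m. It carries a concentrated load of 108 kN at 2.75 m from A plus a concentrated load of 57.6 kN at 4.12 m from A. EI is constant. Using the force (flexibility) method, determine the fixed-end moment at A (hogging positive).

M_A = 89.19 kN·m

Release both end moments; the primary structure is a simply-supported span AB with redundants M_A and M_B.
Simple-span end rotations at A and B under the given loads:
  at A: point load 108 at a = 2.75: Pab(L + b)/(6LEI) = 204.2/EI
  at B: point load 108 at a = 2.75: Pab(L + a)/(6LEI) = 204.2/EI
  at A: point load 57.6 at a = 4.12: Pab(L + b)/(6LEI) = 68.28/EI
  at B: point load 57.6 at a = 4.12: Pab(L + a)/(6LEI) = 95.47/EI
  θ_A0 = 272.5/EI,  θ_B0 = 299.7/EI
Flexibility coefficients: a unit moment at one end gives L/(3EI) there and L/(6EI) at the far end, so f₁₁ = f₂₂ = 1.833/EI and f₁₂ = f₂₁ = 0.9167/EI.
Compatibility — zero rotation at each built-in end:
  1.833 M_A + 0.9167 M_B = 272.5
  0.9167 M_A + 1.833 M_B = 299.7
Solving the pair gives M_A = 89.19 kN·m and M_B = 118.9 kN·m (hogging).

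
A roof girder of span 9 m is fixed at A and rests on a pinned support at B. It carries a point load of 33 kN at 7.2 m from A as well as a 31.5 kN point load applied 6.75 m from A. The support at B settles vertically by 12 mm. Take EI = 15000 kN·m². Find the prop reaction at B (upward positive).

R_B = 42.42 kN

Remove the prop at B; the released (primary) structure is a cantilever built in at A.
Downward deflection at the released point B due to the loads:
  point load 33 at a = 7.2: Pa²(3L − a)/(6EI) = 5645/EI
  point load 31.5 at a = 6.75: Pa²(3L − a)/(6EI) = 4844/EI
  δ_0 = 10489/EI
Tip deflection under a unit load at B: L³/(3EI) = 243/EI.
With EI = 15000 kN·m²: δ_0 = 0.69928 m and δ_{BB} = 0.0162 m/kN.
Compatibility — the beam at B must follow the support down by 0.012 m: δ_0 − R_B·δ_{BB} = 0.012, so R_B = (0.69928 − 0.012)/0.0162 = 42.42 kN.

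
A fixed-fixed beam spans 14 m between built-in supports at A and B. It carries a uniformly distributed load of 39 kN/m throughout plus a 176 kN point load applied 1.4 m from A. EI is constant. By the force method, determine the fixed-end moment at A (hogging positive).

Release both end moments; the primary structure is a simply-supported span AB with redundants M_A and M_B.
Simple-span end rotations at A and B under the given loads:
  at A: UDL 39: wL³/(24EI) = 4459/EI
  at B: UDL 39: wL³/(24EI) = 4459/EI
  at A: point load 176 at a = 1.4: Pab(L + b)/(6LEI) = 983.1/EI
  at B: point load 176 at a = 1.4: Pab(L + a)/(6LEI) = 569.2/EI
  θ_A0 = 5442/EI,  θ_B0 = 5028/EI
Flexibility coefficients: a unit moment at one end gives L/(3EI) there and L/(6EI) at the far end, so f₁₁ = f₂₂ = 4.667/EI and f₁₂ = f₂₁ = 2.333/EI.
Compatibility — zero rotation at each built-in end:
  4.667 M_A + 2.333 M_B = 5442
  2.333 M_A + 4.667 M_B = 5028
Solving the pair gives M_A = 836.6 kN·m and M_B = 659.2 kN·m (hogging).

M_A = 836.6 kN·m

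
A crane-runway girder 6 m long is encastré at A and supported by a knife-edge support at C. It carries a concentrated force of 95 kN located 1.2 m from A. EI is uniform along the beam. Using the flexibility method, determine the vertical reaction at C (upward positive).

R_C = 5.32 kN

Release the roller at C. Primary structure: cantilever fixed at A.
Primary-structure tip deflection at C by superposition:
  point load 95 at a = 1.2: Pa²(3L − a)/(6EI) = 383/EI
Tip deflection under a unit load at C: L³/(3EI) = 72/EI.
The prop prevents deflection at C: R_C = δ_0/δ_{CC} = 383/72 = 5.32 kN.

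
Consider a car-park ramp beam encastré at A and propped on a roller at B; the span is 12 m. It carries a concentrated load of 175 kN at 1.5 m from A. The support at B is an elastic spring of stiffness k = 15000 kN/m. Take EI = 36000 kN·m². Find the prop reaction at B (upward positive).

Remove the prop at B; the released (primary) structure is a cantilever built in at A.
Free-end deflection of the primary structure under the applied loading (downward +):
  point load 175 at a = 1.5: Pa²(3L − a)/(6EI) = 2264/EI
Tip deflection under a unit load at B: L³/(3EI) = 576/EI.
With EI = 36000 kN·m²: δ_0 = 0.062891 m and δ_{BB} = 0.016 m/kN.
Compatibility — the spring shortens by R_B/k under the reaction it provides: δ_0 − R_B·δ_{BB} = R_B/k. With 1/k = 0.000067 m/kN, R_B = δ_0 / (δ_{BB} + 1/k) = 0.062891 / (0.016 + 0.000067) = 3.914 kN.

R_B = 3.914 kN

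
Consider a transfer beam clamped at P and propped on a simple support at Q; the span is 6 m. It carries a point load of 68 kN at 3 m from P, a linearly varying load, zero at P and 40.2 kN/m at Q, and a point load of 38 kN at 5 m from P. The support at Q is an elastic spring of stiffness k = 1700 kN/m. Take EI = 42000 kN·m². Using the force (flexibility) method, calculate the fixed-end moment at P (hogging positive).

Choose R_Q as the redundant. The primary structure is the cantilever fixed at P.
Downward deflection at the released point Q due to the loads:
  point load 68 at a = 3: Pa²(3L − a)/(6EI) = 1530/EI
  triangular load, peak 40.2 at the free end: 11w₀L⁴/(120EI) = 4776/EI
  point load 38 at a = 5: Pa²(3L − a)/(6EI) = 2058/EI
  δ_0 = 8364/EI
Flexibility coefficient — unit upward force at Q: δ_{QQ} = L³/(3EI) = 72/EI.
With EI = 42000 kN·m²: δ_0 = 0.19915 m and δ_{QQ} = 0.001714 m/kN.
Compatibility — the spring shortens by R_Q/k under the reaction it provides: δ_0 − R_Q·δ_{QQ} = R_Q/k. With 1/k = 0.000588 m/kN, R_Q = δ_0 / (δ_{QQ} + 1/k) = 0.19915 / (0.001714 + 0.000588) = 86.49 kN.
Moment equilibrium about P: M_P = Σ(load moments about P) − R_Q·L = 876.4 − 86.49×6 = 357.5 kN·m.

M_P = 357.5 kN·m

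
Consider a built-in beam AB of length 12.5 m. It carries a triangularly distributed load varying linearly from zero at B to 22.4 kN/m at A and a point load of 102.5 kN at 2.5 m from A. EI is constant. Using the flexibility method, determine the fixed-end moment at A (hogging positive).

Take the two fixed-end moments M_A, M_B as redundants; the released structure is the simple span AB.
End rotations of the released simple span under the applied load (×1/EI):
  at A: triangular load, peak 22.4: w₀L³/(45EI) = 972.2/EI
  at B: triangular load, peak 22.4: 7w₀L³/(360EI) = 850.7/EI
  at A: point load 102.5 at a = 2.5: Pab(L + b)/(6LEI) = 768.8/EI
  at B: point load 102.5 at a = 2.5: Pab(L + a)/(6LEI) = 512.5/EI
  θ_A0 = 1741/EI,  θ_B0 = 1363/EI
Flexibility coefficients: a unit moment at one end gives L/(3EI) there and L/(6EI) at the far end, so f₁₁ = f₂₂ = 4.167/EI and f₁₂ = f₂₁ = 2.083/EI.
Compatibility — zero rotation at each built-in end:
  4.167 M_A + 2.083 M_B = 1741
  2.083 M_A + 4.167 M_B = 1363
Solving the pair gives M_A = 339 kN·m and M_B = 157.7 kN·m (hogging).

M_A = 339 kN·m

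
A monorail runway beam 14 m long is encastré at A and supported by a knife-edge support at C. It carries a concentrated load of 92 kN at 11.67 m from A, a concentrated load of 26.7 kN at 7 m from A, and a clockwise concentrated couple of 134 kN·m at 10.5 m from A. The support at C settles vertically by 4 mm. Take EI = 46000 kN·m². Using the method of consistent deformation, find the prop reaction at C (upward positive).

R_C = 90.85 kN

Choose R_C as the redundant. The primary structure is the cantilever fixed at A.
Deflection at C on the released cantilever, summing each load's contribution:
  point load 92 at a = 11.67: Pa²(3L − a)/(6EI) = 63336/EI
  point load 26.7 at a = 7: Pa²(3L − a)/(6EI) = 7632/EI
  clockwise couple 134 at a = 10.5: M₀a(2L − a)/(2EI) = 12311/EI
  δ_0 = 83279/EI
Flexibility coefficient — unit upward force at C: δ_{CC} = L³/(3EI) = 914.7/EI.
With EI = 46000 kN·m²: δ_0 = 1.8104 m and δ_{CC} = 0.019884 m/kN.
Compatibility — the beam at C must follow the support down by 0.004 m: δ_0 − R_C·δ_{CC} = 0.004, so R_C = (1.8104 − 0.004)/0.019884 = 90.85 kN.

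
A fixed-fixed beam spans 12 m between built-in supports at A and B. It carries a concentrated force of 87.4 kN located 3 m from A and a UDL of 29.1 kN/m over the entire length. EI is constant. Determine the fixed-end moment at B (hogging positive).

M_B = 398.4 kN·m

Take the two fixed-end moments M_A, M_B as redundants; the released structure is the simple span AB.
End rotations of the released simple span under the applied load (×1/EI):
  at A: point load 87.4 at a = 3: Pab(L + b)/(6LEI) = 688.3/EI
  at B: point load 87.4 at a = 3: Pab(L + a)/(6LEI) = 491.6/EI
  at A: UDL 29.1: wL³/(24EI) = 2095/EI
  at B: UDL 29.1: wL³/(24EI) = 2095/EI
  θ_A0 = 2783/EI,  θ_B0 = 2587/EI
Flexibility coefficients: a unit moment at one end gives L/(3EI) there and L/(6EI) at the far end, so f₁₁ = f₂₂ = 4/EI and f₁₂ = f₂₁ = 2/EI.
Compatibility — zero rotation at each built-in end:
  4 M_A + 2 M_B = 2783
  2 M_A + 4 M_B = 2587
Solving the pair gives M_A = 496.7 kN·m and M_B = 398.4 kN·m (hogging).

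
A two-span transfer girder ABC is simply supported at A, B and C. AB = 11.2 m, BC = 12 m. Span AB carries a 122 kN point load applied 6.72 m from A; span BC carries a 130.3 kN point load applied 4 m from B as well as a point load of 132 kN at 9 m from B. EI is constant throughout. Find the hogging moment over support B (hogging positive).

Take M_B as the redundant. Released structure: two simple spans AB and BC with a hinge at B.
End slopes at the hinge B, treating each span as simply supported:
  span AB: point load 122 at a = 6.72: Pab(L + a)/(6LEI) = 979.4/EI
  span BC: point load 130.3 at a = 4: Pab(L + b)/(6LEI) = 1158/EI
  span BC: point load 132 at a = 9: Pab(L + b)/(6LEI) = 742.5/EI
  relative rotation θ_0 = (979.4 + 1901)/EI = 2880/EI
A unit hogging moment at B produces rotation L₁/(3EI) + L₂/(3EI) = 7.733/EI.
Compatibility: M_B·(L₁+L₂)/(3EI) = θ_0, giving M_B = 372.4 kN·m (hogging).

M_B = 372.4 kN·m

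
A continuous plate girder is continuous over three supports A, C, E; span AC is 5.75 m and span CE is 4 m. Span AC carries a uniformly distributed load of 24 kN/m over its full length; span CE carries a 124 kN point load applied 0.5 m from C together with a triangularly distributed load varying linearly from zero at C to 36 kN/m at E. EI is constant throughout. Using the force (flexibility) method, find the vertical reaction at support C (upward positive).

Release continuity at C by inserting a hinge; the redundant is the internal moment M_C. The primary structure is two simply-supported spans AC and CE.
Discontinuity in slope at C on the released structure — sum the simple-span end rotations:
  span AC: UDL 24: wL³/(24EI) = 190.1/EI
  span CE: point load 124 at a = 0.5: Pab(L + b)/(6LEI) = 67.81/EI
  span CE: triangular load, peak 36: 7w₀L³/(360EI) = 44.8/EI
  relative rotation θ_0 = (190.1 + 112.6)/EI = 302.7/EI
A unit hogging moment at C produces rotation L₁/(3EI) + L₂/(3EI) = 3.25/EI.
Slope continuity at C: θ_0 = M_C·3.25/EI, so M_C = 302.7/3.25 = 93.15 kN·m (hogging).
Span AC, ΣM about A with M_C applied at C: R_C^{AC}·5.75 = 396.8 + 93.15, so R_C^{AC} = 85.2 kN and R_A = 138 − 85.2 = 52.8 kN.
Span CE, ΣM about E: R_C^{CE}·4 = 530 + 93.15, so R_C^{CE} = 155.8 kN and R_E = 196 − 155.8 = 40.21 kN.
R_C = 85.2 + 155.8 = 241 kN.

R_C = 241 kN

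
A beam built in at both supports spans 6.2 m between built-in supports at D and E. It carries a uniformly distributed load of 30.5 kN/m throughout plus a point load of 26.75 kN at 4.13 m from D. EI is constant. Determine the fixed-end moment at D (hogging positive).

M_D = 110 kN·m

Take the two fixed-end moments M_D, M_E as redundants; the released structure is the simple span DE.
End rotations of the released simple span under the applied load (×1/EI):
  at D: UDL 30.5: wL³/(24EI) = 302.9/EI
  at E: UDL 30.5: wL³/(24EI) = 302.9/EI
  at D: point load 26.75 at a = 4.13: Pab(L + b)/(6LEI) = 50.84/EI
  at E: point load 26.75 at a = 4.13: Pab(L + a)/(6LEI) = 63.5/EI
  θ_D0 = 353.7/EI,  θ_E0 = 366.4/EI
Flexibility coefficients: a unit moment at one end gives L/(3EI) there and L/(6EI) at the far end, so f₁₁ = f₂₂ = 2.067/EI and f₁₂ = f₂₁ = 1.033/EI.
Compatibility — zero rotation at each built-in end:
  2.067 M_D + 1.033 M_E = 353.7
  1.033 M_D + 2.067 M_E = 366.4
Solving the pair gives M_D = 110 kN·m and M_E = 122.3 kN·m (hogging).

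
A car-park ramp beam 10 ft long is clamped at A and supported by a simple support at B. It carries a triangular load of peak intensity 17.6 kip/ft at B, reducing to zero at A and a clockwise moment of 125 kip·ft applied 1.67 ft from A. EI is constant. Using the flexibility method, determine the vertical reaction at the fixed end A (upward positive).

R_A = 33.86 kip

Take the reaction at B as the redundant and release it; the primary structure is a cantilever fixed at A.
Downward deflection at the released point B due to the loads:
  triangular load, peak 17.6 at the free end: 11w₀L⁴/(120EI) = 16133/EI
  clockwise couple 125 at a = 1.67: M₀a(2L − a)/(2EI) = 1913/EI
  δ_0 = 18047/EI
Flexibility coefficient — unit upward force at B: δ_{BB} = L³/(3EI) = 333.3/EI.
Compatibility at B: δ_0 − R_B·δ_{BB} = 0, so R_B = 18047/333.3 = 54.14 kip.
Vertical equilibrium: R_A = ΣP − R_B = 88 − 54.14 = 33.86 kip.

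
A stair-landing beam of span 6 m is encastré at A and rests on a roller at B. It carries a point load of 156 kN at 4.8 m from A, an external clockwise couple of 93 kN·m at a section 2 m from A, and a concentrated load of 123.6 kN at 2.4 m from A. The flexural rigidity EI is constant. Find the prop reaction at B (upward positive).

Release the roller at B. Primary structure: cantilever fixed at A.
Primary-structure tip deflection at B by superposition:
  point load 156 at a = 4.8: Pa²(3L − a)/(6EI) = 7907/EI
  clockwise couple 93 at a = 2: M₀a(2L − a)/(2EI) = 930/EI
  point load 123.6 at a = 2.4: Pa²(3L − a)/(6EI) = 1851/EI
  δ_0 = 10688/EI
Tip deflection under a unit load at B: L³/(3EI) = 72/EI.
Compatibility at B: δ_0 − R_B·δ_{BB} = 0, so R_B = 10688/72 = 148.4 kN.

R_B = 148.4 kN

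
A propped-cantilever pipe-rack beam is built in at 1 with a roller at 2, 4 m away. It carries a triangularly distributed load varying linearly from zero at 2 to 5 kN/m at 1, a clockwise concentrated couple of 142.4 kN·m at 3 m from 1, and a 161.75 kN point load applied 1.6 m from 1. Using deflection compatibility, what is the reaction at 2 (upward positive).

Release the roller at 2. Primary structure: cantilever fixed at 1.
Downward deflection at the released point 2 due to the loads:
  triangular load, peak 5 at the fixed end: w₀L⁴/(30EI) = 42.67/EI
  clockwise couple 142.4 at a = 3: M₀a(2L − a)/(2EI) = 1068/EI
  point load 161.75 at a = 1.6: Pa²(3L − a)/(6EI) = 717.7/EI
  δ_0 = 1828/EI
Tip deflection under a unit load at 2: L³/(3EI) = 21.33/EI.
Compatibility at 2: δ_0 − R_2·δ_{22} = 0, so R_2 = 1828/21.33 = 85.71 kN.

R_2 = 85.71 kN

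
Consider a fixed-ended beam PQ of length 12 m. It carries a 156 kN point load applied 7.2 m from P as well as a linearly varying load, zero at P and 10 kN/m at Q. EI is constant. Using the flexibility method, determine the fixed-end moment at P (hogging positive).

M_P = 227.7 kN·m

Take the two fixed-end moments M_P, M_Q as redundants; the released structure is the simple span PQ.
End rotations of the released simple span under the applied load (×1/EI):
  at P: point load 156 at a = 7.2: Pab(L + b)/(6LEI) = 1258/EI
  at Q: point load 156 at a = 7.2: Pab(L + a)/(6LEI) = 1438/EI
  at P: triangular load, peak 10: 7w₀L³/(360EI) = 336/EI
  at Q: triangular load, peak 10: w₀L³/(45EI) = 384/EI
  θ_P0 = 1594/EI,  θ_Q0 = 1822/EI
Flexibility coefficients: a unit moment at one end gives L/(3EI) there and L/(6EI) at the far end, so f₁₁ = f₂₂ = 4/EI and f₁₂ = f₂₁ = 2/EI.
Compatibility — zero rotation at each built-in end:
  4 M_P + 2 M_Q = 1594
  2 M_P + 4 M_Q = 1822
Solving the pair gives M_P = 227.7 kN·m and M_Q = 341.6 kN·m (hogging).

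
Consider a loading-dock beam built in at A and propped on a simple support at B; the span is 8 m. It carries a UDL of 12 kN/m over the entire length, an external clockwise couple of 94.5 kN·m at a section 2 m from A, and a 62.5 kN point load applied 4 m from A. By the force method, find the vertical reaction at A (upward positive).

Choose R_B as the redundant. The primary structure is the cantilever fixed at A.
Downward deflection at the released point B due to the loads:
  UDL 12: wL⁴/(8EI) = 6144/EI
  clockwise couple 94.5 at a = 2: M₀a(2L − a)/(2EI) = 1323/EI
  point load 62.5 at a = 4: Pa²(3L − a)/(6EI) = 3333/EI
  δ_0 = 10800/EI
Tip deflection under a unit load at B: L³/(3EI) = 170.7/EI.
The prop prevents deflection at B: R_B = δ_0/δ_{BB} = 10800/170.7 = 63.28 kN.
Vertical equilibrium: R_A = ΣP − R_B = 158.5 − 63.28 = 95.22 kN.

R_A = 95.22 kN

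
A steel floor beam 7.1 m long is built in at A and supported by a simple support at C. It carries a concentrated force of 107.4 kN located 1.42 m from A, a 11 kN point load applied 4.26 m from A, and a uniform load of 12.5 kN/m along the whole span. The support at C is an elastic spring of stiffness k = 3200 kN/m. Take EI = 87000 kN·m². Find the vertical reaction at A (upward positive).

R_A = 171.3 kN

Choose R_C as the redundant. The primary structure is the cantilever fixed at A.
Deflection at C on the released cantilever, summing each load's contribution:
  point load 107.4 at a = 1.42: Pa²(3L − a)/(6EI) = 717.5/EI
  point load 11 at a = 4.26: Pa²(3L − a)/(6EI) = 566.9/EI
  UDL 12.5: wL⁴/(8EI) = 3971/EI
  δ_0 = 5255/EI
Flexibility coefficient — unit upward force at C: δ_{CC} = L³/(3EI) = 119.3/EI.
With EI = 87000 kN·m²: δ_0 = 0.060403 m and δ_{CC} = 0.001371 m/kN.
Compatibility — the spring shortens by R_C/k under the reaction it provides: δ_0 − R_C·δ_{CC} = R_C/k. With 1/k = 0.000313 m/kN, R_C = δ_0 / (δ_{CC} + 1/k) = 0.060403 / (0.001371 + 0.000313) = 35.87 kN.
Vertical equilibrium: R_A = ΣP − R_C = 207.2 − 35.87 = 171.3 kN.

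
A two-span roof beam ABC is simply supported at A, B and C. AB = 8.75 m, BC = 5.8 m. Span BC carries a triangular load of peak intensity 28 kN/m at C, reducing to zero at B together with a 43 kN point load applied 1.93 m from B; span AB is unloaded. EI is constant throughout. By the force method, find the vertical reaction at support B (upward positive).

R_B = 67.31 kN

Insert a hinge at B; M_B is the redundant, and each span becomes simply supported.
Discontinuity in slope at B on the released structure — sum the simple-span end rotations:
  span BC: triangular load, peak 28: 7w₀L³/(360EI) = 106.2/EI
  span BC: point load 43 at a = 1.93: Pab(L + b)/(6LEI) = 89.25/EI
  relative rotation θ_0 = (0 + 195.5)/EI = 195.5/EI
A unit hogging moment at B produces rotation L₁/(3EI) + L₂/(3EI) = 4.85/EI.
Slope continuity at B: θ_0 = M_B·4.85/EI, so M_B = 195.5/4.85 = 40.3 kN·m (hogging).
Span AB, ΣM about A with M_B applied at B: R_B^{AB}·8.75 = 0 + 40.3, so R_B^{AB} = 4.606 kN and R_A = 0 − 4.606 = -4.606 kN.
Span BC, ΣM about C: R_B^{BC}·5.8 = 323.4 + 40.3, so R_B^{BC} = 62.71 kN and R_C = 124.2 − 62.71 = 61.49 kN.
R_B = 4.606 + 62.71 = 67.31 kN.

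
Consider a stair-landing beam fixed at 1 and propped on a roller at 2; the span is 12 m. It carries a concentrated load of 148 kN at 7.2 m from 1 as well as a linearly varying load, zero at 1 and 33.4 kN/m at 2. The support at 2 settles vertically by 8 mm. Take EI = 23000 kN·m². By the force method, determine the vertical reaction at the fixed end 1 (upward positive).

R_1 = 174.6 kN

Remove the prop at 2; the released (primary) structure is a cantilever built in at 1.
Deflection at 2 on the released cantilever, summing each load's contribution:
  point load 148 at a = 7.2: Pa²(3L − a)/(6EI) = 36827/EI
  triangular load, peak 33.4 at the free end: 11w₀L⁴/(120EI) = 63487/EI
  δ_0 = 100314/EI
Tip deflection under a unit load at 2: L³/(3EI) = 576/EI.
With EI = 23000 kN·m²: δ_0 = 4.3615 m and δ_{22} = 0.025043 m/kN.
Compatibility — the beam at 2 must follow the support down by 0.008 m: δ_0 − R_2·δ_{22} = 0.008, so R_2 = (4.3615 − 0.008)/0.025043 = 173.8 kN.
Vertical equilibrium: R_1 = ΣP − R_2 = 348.4 − 173.8 = 174.6 kN.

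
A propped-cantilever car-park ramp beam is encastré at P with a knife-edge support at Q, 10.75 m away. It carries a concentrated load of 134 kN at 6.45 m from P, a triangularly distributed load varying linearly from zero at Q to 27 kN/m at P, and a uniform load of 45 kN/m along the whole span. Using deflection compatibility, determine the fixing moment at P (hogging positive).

M_P = 1100 kN·m

Take the reaction at Q as the redundant and release it; the primary structure is a cantilever fixed at P.
Deflection at Q on the released cantilever, summing each load's contribution:
  point load 134 at a = 6.45: Pa²(3L − a)/(6EI) = 23971/EI
  triangular load, peak 27 at the fixed end: w₀L⁴/(30EI) = 12019/EI
  UDL 45: wL⁴/(8EI) = 75120/EI
  δ_0 = 111111/EI
Flexibility coefficient — unit upward force at Q: δ_{QQ} = L³/(3EI) = 414.1/EI.
The prop prevents deflection at Q: R_Q = δ_0/δ_{QQ} = 111111/414.1 = 268.3 kN.
Moment equilibrium about P: M_P = Σ(load moments about P) − R_Q·L = 3984 − 268.3×10.75 = 1100 kN·m.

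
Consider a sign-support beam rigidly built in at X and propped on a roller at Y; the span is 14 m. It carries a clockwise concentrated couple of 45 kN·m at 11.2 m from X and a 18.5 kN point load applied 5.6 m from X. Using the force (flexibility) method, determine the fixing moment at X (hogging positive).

Choose R_Y as the redundant. The primary structure is the cantilever fixed at X.
Primary-structure tip deflection at Y by superposition:
  clockwise couple 45 at a = 11.2: M₀a(2L − a)/(2EI) = 4234/EI
  point load 18.5 at a = 5.6: Pa²(3L − a)/(6EI) = 3520/EI
  δ_0 = 7753/EI
Tip deflection under a unit load at Y: L³/(3EI) = 914.7/EI.
Compatibility at Y: δ_0 − R_Y·δ_{YY} = 0, so R_Y = 7753/914.7 = 8.477 kN.
Moment equilibrium about X: M_X = Σ(load moments about X) − R_Y·L = 148.6 − 8.477×14 = 29.93 kN·m.

M_X = 29.93 kN·m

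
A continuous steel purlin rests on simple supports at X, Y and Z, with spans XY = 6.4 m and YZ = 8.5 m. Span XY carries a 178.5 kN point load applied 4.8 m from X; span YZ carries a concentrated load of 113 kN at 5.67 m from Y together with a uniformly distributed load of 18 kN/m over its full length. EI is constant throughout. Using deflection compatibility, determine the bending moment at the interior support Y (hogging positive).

M_Y = 254.3 kN·m

Insert a hinge at Y; M_Y is the redundant, and each span becomes simply supported.
Rotations at Y on the released spans (each span's end-slope, ×1/EI):
  span XY: point load 178.5 at a = 4.8: Pab(L + a)/(6LEI) = 399.8/EI
  span YZ: point load 113 at a = 5.67: Pab(L + b)/(6LEI) = 402.8/EI
  span YZ: UDL 18: wL³/(24EI) = 460.6/EI
  relative rotation θ_0 = (399.8 + 863.4)/EI = 1263/EI
A unit hogging moment at Y produces rotation L₁/(3EI) + L₂/(3EI) = 4.967/EI.
Compatibility: M_Y·(L₁+L₂)/(3EI) = θ_0, giving M_Y = 254.3 kN·m (hogging).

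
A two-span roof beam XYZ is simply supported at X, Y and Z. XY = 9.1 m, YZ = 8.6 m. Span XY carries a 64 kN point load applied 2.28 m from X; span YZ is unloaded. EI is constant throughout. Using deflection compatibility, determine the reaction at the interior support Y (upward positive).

R_Y = 23.99 kN

Insert a hinge at Y; M_Y is the redundant, and each span becomes simply supported.
End slopes at the hinge Y, treating each span as simply supported:
  span XY: point load 64 at a = 2.28: Pab(L + a)/(6LEI) = 207.4/EI
  relative rotation θ_0 = (207.4 + 0)/EI = 207.4/EI
A unit hogging moment at Y produces rotation L₁/(3EI) + L₂/(3EI) = 5.9/EI.
Slope continuity at Y: θ_0 = M_Y·5.9/EI, so M_Y = 207.4/5.9 = 35.16 kN·m (hogging).
Span XY, ΣM about X with M_Y applied at Y: R_Y^{XY}·9.1 = 145.9 + 35.16, so R_Y^{XY} = 19.9 kN and R_X = 64 − 19.9 = 44.1 kN.
Span YZ, ΣM about Z: R_Y^{YZ}·8.6 = 0 + 35.16, so R_Y^{YZ} = 4.088 kN and R_Z = 0 − 4.088 = -4.088 kN.
R_Y = 19.9 + 4.088 = 23.99 kN.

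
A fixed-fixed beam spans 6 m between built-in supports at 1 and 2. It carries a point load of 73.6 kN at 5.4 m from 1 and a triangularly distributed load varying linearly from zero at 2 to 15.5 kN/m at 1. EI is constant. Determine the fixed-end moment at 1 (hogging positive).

M_1 = 31.87 kN·m

Take the two fixed-end moments M_1, M_2 as redundants; the released structure is the simple span 12.
Simple-span end rotations at 1 and 2 under the given loads:
  at 1: point load 73.6 at a = 5.4: Pab(L + b)/(6LEI) = 43.72/EI
  at 2: point load 73.6 at a = 5.4: Pab(L + a)/(6LEI) = 75.51/EI
  at 1: triangular load, peak 15.5: w₀L³/(45EI) = 74.4/EI
  at 2: triangular load, peak 15.5: 7w₀L³/(360EI) = 65.1/EI
  θ_10 = 118.1/EI,  θ_20 = 140.6/EI
Flexibility coefficients: a unit moment at one end gives L/(3EI) there and L/(6EI) at the far end, so f₁₁ = f₂₂ = 2/EI and f₁₂ = f₂₁ = 1/EI.
Compatibility — zero rotation at each built-in end:
  2 M_1 + 1 M_2 = 118.1
  1 M_1 + 2 M_2 = 140.6
Solving the pair gives M_1 = 31.87 kN·m and M_2 = 54.37 kN·m (hogging).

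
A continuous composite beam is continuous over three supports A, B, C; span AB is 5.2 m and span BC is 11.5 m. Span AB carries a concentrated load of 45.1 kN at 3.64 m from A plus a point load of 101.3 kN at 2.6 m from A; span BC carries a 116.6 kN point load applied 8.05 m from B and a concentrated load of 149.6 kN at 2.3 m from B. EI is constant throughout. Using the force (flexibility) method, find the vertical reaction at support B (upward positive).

R_B = 331.9 kN

Insert a hinge at B; M_B is the redundant, and each span becomes simply supported.
End slopes at the hinge B, treating each span as simply supported:
  span AB: point load 45.1 at a = 3.64: Pab(L + a)/(6LEI) = 72.56/EI
  span AB: point load 101.3 at a = 2.6: Pab(L + a)/(6LEI) = 171.2/EI
  span BC: point load 116.6 at a = 8.05: Pab(L + b)/(6LEI) = 701.6/EI
  span BC: point load 149.6 at a = 2.3: Pab(L + b)/(6LEI) = 949.7/EI
  relative rotation θ_0 = (243.8 + 1651)/EI = 1895/EI
A unit hogging moment at B produces rotation L₁/(3EI) + L₂/(3EI) = 5.567/EI.
Compatibility: M_B·(L₁+L₂)/(3EI) = θ_0, giving M_B = 340.4 kN·m (hogging).
Span AB, ΣM about A with M_B applied at B: R_B^{AB}·5.2 = 427.5 + 340.4, so R_B^{AB} = 147.7 kN and R_A = 146.4 − 147.7 = -1.287 kN.
Span BC, ΣM about C: R_B^{BC}·11.5 = 1779 + 340.4, so R_B^{BC} = 184.3 kN and R_C = 266.2 − 184.3 = 81.94 kN.
R_B = 147.7 + 184.3 = 331.9 kN.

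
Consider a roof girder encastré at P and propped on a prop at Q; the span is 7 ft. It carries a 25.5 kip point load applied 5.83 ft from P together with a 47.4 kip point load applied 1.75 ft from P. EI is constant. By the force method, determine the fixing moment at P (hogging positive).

Choose R_Q as the redundant. The primary structure is the cantilever fixed at P.
Downward deflection at the released point Q due to the loads:
  point load 25.5 at a = 5.83: Pa²(3L − a)/(6EI) = 2191/EI
  point load 47.4 at a = 1.75: Pa²(3L − a)/(6EI) = 465.7/EI
  δ_0 = 2657/EI
Flexibility coefficient — unit upward force at Q: δ_{QQ} = L³/(3EI) = 114.3/EI.
The prop prevents deflection at Q: R_Q = δ_0/δ_{QQ} = 2657/114.3 = 23.24 kip.
Moment equilibrium about P: M_P = Σ(load moments about P) − R_Q·L = 231.6 − 23.24×7 = 68.94 kip·ft.

M_P = 68.94 kip·ft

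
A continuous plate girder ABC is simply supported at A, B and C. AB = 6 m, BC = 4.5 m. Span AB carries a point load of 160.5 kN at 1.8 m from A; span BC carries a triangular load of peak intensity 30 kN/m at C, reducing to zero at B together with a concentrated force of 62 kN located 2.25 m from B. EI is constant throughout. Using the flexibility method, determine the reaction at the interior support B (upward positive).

R_B = 145.5 kN

Insert a hinge at B; M_B is the redundant, and each span becomes simply supported.
Discontinuity in slope at B on the released structure — sum the simple-span end rotations:
  span AB: point load 160.5 at a = 1.8: Pab(L + a)/(6LEI) = 262.9/EI
  span BC: triangular load, peak 30: 7w₀L³/(360EI) = 53.16/EI
  span BC: point load 62 at a = 2.25: Pab(L + b)/(6LEI) = 78.47/EI
  relative rotation θ_0 = (262.9 + 131.6)/EI = 394.5/EI
A unit hogging moment at B produces rotation L₁/(3EI) + L₂/(3EI) = 3.5/EI.
Slope continuity at B: θ_0 = M_B·3.5/EI, so M_B = 394.5/3.5 = 112.7 kN·m (hogging).
Span AB, ΣM about A with M_B applied at B: R_B^{AB}·6 = 288.9 + 112.7, so R_B^{AB} = 66.94 kN and R_A = 160.5 − 66.94 = 93.56 kN.
Span BC, ΣM about C: R_B^{BC}·4.5 = 240.8 + 112.7, so R_B^{BC} = 78.55 kN and R_C = 129.5 − 78.55 = 50.95 kN.
R_B = 66.94 + 78.55 = 145.5 kN.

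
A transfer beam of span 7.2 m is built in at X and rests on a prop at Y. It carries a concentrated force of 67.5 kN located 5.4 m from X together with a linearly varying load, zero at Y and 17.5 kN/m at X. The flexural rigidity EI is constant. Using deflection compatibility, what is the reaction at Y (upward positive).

Take the reaction at Y as the redundant and release it; the primary structure is a cantilever fixed at X.
Downward deflection at the released point Y due to the loads:
  point load 67.5 at a = 5.4: Pa²(3L − a)/(6EI) = 5314/EI
  triangular load, peak 17.5 at the fixed end: w₀L⁴/(30EI) = 1568/EI
  δ_0 = 6882/EI
Flexibility coefficient — unit upward force at Y: δ_{YY} = L³/(3EI) = 124.4/EI.
The prop prevents deflection at Y: R_Y = δ_0/δ_{YY} = 6882/124.4 = 55.31 kN.

R_Y = 55.31 kN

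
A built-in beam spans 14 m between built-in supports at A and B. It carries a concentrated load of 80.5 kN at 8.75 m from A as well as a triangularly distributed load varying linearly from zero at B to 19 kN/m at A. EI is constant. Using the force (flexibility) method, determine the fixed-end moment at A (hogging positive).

M_A = 285.3 kN·m

Release both end moments; the primary structure is a simply-supported span AB with redundants M_A and M_B.
Simple-span end rotations at A and B under the given loads:
  at A: point load 80.5 at a = 8.75: Pab(L + b)/(6LEI) = 847.5/EI
  at B: point load 80.5 at a = 8.75: Pab(L + a)/(6LEI) = 1002/EI
  at A: triangular load, peak 19: w₀L³/(45EI) = 1159/EI
  at B: triangular load, peak 19: 7w₀L³/(360EI) = 1014/EI
  θ_A0 = 2006/EI,  θ_B0 = 2015/EI
Flexibility coefficients: a unit moment at one end gives L/(3EI) there and L/(6EI) at the far end, so f₁₁ = f₂₂ = 4.667/EI and f₁₂ = f₂₁ = 2.333/EI.
Compatibility — zero rotation at each built-in end:
  4.667 M_A + 2.333 M_B = 2006
  2.333 M_A + 4.667 M_B = 2015
Solving the pair gives M_A = 285.3 kN·m and M_B = 289.2 kN·m (hogging).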